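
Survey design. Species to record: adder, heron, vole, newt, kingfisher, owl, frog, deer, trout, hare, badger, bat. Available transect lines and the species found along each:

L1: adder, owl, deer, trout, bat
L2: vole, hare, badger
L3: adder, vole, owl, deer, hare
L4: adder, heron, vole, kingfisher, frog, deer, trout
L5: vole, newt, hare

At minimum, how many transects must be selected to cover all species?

L1, L2, L4, L5 together cover {adder, heron, vole, newt, kingfisher, owl, frog, deer, trout, hare, badger, bat} — every species.
No 3 of the 5 transects cover everything (all 10 triples fall short), so 4 is minimum.

4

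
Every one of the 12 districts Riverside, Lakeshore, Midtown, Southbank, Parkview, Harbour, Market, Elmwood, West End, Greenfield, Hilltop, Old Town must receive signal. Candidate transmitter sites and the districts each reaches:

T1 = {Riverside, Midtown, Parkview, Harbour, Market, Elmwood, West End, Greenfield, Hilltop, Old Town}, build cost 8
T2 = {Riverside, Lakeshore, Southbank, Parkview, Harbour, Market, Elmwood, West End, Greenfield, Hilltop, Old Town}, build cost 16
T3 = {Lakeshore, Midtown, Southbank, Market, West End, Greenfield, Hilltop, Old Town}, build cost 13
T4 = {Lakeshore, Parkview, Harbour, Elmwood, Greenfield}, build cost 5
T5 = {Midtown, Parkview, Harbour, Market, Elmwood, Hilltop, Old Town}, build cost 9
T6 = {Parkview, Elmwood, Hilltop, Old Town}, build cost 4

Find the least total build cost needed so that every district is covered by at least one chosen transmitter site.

T1, T3 cover every district at build cost 8 + 13 = 21.
Any cover uses at least 2 transmitter sites; among all covering selections none totals below 21.

21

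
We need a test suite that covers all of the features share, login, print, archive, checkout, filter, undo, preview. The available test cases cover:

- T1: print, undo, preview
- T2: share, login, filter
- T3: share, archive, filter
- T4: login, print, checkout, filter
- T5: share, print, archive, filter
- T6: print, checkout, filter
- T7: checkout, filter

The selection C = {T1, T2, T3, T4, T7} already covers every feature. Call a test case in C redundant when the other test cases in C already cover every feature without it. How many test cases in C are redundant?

3

Drop T1: undo, preview uncovered — not redundant.
Drop T2: the rest still cover every feature — redundant.
Drop T3: archive uncovered — not redundant.
Drop T4: the rest still cover every feature — redundant.
Drop T7: the rest still cover every feature — redundant.
3 redundant: T2, T4, T7.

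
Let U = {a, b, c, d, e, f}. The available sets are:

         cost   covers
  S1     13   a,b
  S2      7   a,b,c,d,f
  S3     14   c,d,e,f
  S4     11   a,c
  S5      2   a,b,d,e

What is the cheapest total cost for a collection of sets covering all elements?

9

S2, S5 cover every element at cost 7 + 2 = 9.
Any cover uses at least 2 sets; among all covering selections none totals below 9.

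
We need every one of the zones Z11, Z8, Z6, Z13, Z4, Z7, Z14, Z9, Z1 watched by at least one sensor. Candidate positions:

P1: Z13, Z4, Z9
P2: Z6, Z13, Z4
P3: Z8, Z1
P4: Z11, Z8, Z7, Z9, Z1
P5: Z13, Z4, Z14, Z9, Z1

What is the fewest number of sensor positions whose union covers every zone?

P2, P4, P5 together cover {Z11, Z8, Z6, Z13, Z4, Z7, Z14, Z9, Z1} — every zone.
No 2 of the 5 sensor positions cover everything (all 10 pairs fall short), so 3 is minimum.

3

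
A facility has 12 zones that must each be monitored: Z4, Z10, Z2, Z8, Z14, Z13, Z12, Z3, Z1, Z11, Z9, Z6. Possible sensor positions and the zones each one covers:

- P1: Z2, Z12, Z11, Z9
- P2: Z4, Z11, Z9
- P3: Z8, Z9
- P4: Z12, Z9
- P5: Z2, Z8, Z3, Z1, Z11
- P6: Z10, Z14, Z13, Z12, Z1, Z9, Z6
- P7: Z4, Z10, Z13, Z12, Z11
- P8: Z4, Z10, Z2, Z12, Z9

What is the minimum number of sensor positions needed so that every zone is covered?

3

P2, P5, P6 together cover {Z4, Z10, Z2, Z8, Z14, Z13, Z12, Z3, Z1, Z11, Z9, Z6} — every zone.
No 2 of the 8 sensor positions cover everything (all 28 pairs fall short), so 3 is minimum.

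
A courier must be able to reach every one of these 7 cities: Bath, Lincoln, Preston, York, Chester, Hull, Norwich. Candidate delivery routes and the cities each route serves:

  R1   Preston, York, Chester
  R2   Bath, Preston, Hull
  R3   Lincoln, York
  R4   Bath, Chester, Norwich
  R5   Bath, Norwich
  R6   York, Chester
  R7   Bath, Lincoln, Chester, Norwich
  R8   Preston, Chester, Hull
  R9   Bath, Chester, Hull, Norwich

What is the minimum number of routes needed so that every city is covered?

R1, R2, R7 together cover {Bath, Lincoln, Preston, York, Chester, Hull, Norwich} — every city.
No 2 of the 9 routes cover everything (all 36 pairs fall short), so 3 is minimum.

3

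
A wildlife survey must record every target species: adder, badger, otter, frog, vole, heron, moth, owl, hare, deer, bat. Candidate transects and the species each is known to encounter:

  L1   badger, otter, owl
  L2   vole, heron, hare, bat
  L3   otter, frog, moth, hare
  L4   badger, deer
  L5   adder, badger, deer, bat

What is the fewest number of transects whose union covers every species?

L1, L2, L3, L5 together cover {adder, badger, otter, frog, vole, heron, moth, owl, hare, deer, bat} — every species.
No 3 of the 5 transects cover everything (all 10 triples fall short), so 4 is minimum.

4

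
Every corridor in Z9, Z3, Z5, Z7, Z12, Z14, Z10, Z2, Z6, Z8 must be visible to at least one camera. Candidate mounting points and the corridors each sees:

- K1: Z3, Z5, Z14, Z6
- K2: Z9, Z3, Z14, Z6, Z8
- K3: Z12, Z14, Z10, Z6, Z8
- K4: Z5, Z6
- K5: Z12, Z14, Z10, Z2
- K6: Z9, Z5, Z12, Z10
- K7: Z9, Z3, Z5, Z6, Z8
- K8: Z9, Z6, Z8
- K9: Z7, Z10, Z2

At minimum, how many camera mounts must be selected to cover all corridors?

K2, K6, K9 together cover {Z9, Z3, Z5, Z7, Z12, Z14, Z10, Z2, Z6, Z8} — every corridor.
No 2 of the 9 camera mounts cover everything (all 36 pairs fall short), so 3 is minimum.
Greedy (largest uncovered first) would take K2, K5, K1, K9 — 4 camera mounts — but 3 suffice.

3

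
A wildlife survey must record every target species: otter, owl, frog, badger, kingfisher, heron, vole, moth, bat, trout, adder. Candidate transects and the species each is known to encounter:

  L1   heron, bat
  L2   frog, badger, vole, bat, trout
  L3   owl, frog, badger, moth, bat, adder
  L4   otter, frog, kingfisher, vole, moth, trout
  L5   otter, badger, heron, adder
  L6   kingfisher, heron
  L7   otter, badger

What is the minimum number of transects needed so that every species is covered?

L1, L3, L4 together cover {otter, owl, frog, badger, kingfisher, heron, vole, moth, bat, trout, adder} — every species.
No 2 of the 7 transects cover everything (all 21 pairs fall short), so 3 is minimum.

3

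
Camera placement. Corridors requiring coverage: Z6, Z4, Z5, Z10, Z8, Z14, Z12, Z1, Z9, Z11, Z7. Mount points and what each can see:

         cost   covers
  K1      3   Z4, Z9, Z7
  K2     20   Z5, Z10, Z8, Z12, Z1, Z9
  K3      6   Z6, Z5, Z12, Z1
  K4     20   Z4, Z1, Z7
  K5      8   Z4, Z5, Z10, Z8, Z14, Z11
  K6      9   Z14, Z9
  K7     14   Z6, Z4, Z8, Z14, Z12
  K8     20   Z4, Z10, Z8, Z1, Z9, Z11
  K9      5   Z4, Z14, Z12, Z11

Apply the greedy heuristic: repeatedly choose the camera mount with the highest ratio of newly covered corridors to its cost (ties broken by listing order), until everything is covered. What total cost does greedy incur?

17

Pick 1: K1 adds 3 new (Z4, Z9, Z7) at cost 3 (ratio 3/3).
Pick 2: K3 adds 4 new (Z6, Z5, Z12, Z1) at cost 6 (ratio 4/6).
Pick 3: K5 adds 4 new (Z10, Z8, Z14, Z11) at cost 8 (ratio 4/8).
Greedy total cost: 3 + 6 + 8 = 17.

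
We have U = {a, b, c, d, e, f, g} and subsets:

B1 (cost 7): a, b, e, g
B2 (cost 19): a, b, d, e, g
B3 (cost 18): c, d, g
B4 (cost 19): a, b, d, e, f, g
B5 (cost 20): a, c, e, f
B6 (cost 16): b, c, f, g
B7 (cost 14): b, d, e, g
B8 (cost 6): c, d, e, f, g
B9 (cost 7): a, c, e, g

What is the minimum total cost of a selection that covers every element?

13

B1, B8 cover every element at cost 7 + 6 = 13.
Any cover uses at least 2 sets; among all covering selections none totals below 13.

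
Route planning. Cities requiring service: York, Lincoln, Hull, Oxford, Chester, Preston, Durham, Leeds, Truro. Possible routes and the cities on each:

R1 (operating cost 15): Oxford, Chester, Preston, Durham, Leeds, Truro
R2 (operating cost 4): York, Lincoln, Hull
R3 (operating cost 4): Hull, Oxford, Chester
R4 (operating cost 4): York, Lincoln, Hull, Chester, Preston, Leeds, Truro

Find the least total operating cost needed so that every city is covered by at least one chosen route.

19

R1, R2 cover every city at operating cost 15 + 4 = 19.
Any cover uses at least 2 routes; among all covering selections none totals below 19.
Greedy by coverage-per-operating cost would pick R4, R3, R1 for 23 — worse than the optimum 19.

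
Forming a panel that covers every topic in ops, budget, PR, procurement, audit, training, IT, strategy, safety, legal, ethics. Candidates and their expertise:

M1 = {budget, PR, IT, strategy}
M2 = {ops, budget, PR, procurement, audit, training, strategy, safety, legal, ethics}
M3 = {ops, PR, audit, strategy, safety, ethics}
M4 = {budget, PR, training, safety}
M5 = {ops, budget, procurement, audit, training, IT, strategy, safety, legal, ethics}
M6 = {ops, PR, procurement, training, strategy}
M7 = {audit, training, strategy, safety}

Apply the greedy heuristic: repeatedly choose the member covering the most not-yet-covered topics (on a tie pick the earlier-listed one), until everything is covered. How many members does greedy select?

2

Pick 1: M2 covers 10 new topics (ops, budget, PR, procurement, audit, training, strategy, safety, legal, ethics).
Pick 2: M1 covers 1 new topics (IT).
Greedy uses 2 members.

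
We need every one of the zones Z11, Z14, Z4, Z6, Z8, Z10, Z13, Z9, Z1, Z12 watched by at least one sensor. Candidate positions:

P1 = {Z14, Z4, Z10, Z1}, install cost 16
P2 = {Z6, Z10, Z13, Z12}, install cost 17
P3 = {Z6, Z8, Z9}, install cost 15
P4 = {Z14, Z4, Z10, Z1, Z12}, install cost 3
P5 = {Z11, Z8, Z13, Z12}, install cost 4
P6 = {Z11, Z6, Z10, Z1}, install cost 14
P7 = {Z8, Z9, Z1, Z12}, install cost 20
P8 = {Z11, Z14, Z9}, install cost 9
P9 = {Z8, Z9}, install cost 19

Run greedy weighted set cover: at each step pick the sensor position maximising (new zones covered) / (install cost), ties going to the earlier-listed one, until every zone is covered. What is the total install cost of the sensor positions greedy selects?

22

Pick 1: P4 adds 5 new (Z14, Z4, Z10, Z1, Z12) at install cost 3 (ratio 5/3).
Pick 2: P5 adds 3 new (Z11, Z8, Z13) at install cost 4 (ratio 3/4).
Pick 3: P3 adds 2 new (Z6, Z9) at install cost 15 (ratio 2/15).
Greedy total install cost: 3 + 4 + 15 = 22.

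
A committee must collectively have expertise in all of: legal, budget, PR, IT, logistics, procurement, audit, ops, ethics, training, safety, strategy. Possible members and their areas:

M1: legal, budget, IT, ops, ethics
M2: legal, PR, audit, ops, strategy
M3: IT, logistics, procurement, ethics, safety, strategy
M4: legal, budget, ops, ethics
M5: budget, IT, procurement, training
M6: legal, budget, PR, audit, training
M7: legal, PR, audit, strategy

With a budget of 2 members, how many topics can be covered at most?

11

Choosing M3, M6 covers {legal, budget, PR, IT, logistics, procurement, audit, ethics, training, safety, strategy} — 11 topics.
No choice of 2 members does better; here ops is left uncovered.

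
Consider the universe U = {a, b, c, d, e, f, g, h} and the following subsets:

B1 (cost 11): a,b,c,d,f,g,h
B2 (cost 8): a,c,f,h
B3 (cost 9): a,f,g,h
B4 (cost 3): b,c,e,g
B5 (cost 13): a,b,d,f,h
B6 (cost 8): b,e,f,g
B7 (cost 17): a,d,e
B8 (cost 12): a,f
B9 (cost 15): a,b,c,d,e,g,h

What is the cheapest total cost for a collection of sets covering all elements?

14

B1, B4 cover every element at cost 11 + 3 = 14.
Any cover uses at least 2 sets; among all covering selections none totals below 14.
Greedy by coverage-per-cost would pick B4, B2, B1 for 22 — worse than the optimum 14.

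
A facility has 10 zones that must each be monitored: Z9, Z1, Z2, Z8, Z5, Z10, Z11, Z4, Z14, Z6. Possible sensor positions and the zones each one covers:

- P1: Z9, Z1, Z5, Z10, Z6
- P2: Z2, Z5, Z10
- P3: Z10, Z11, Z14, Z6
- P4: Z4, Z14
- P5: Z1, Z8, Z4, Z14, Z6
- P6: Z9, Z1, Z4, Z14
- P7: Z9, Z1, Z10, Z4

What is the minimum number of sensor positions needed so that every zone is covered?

4

P1, P2, P3, P5 together cover {Z9, Z1, Z2, Z8, Z5, Z10, Z11, Z4, Z14, Z6} — every zone.
No 3 of the 7 sensor positions cover everything (all 35 triples fall short), so 4 is minimum.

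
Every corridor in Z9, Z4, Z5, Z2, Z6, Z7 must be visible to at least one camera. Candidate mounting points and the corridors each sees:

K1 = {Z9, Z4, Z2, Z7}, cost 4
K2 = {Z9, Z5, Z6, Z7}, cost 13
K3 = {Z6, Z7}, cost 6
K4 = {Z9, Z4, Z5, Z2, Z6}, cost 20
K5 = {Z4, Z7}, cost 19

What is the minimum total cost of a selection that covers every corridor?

17

K1, K2 cover every corridor at cost 4 + 13 = 17.
Any cover uses at least 2 camera mounts; among all covering selections none totals below 17.
Greedy by coverage-per-cost would pick K1, K3, K2 for 23 — worse than the optimum 17.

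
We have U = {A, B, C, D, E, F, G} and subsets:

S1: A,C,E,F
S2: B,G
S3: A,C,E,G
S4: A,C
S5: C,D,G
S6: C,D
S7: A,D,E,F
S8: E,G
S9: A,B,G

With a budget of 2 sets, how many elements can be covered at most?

6

Choosing S1, S2 covers {A, B, C, E, F, G} — 6 elements.
No choice of 2 sets does better; here D is left uncovered.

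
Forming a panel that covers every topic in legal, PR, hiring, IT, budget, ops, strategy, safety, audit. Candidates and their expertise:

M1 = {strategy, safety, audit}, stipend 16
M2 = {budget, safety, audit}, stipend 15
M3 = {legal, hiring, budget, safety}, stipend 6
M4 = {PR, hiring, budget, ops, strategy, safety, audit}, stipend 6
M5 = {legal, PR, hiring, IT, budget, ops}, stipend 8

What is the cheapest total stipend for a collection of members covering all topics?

M4, M5 cover every topic at stipend 6 + 8 = 14.
Any cover uses at least 2 members; among all covering selections none totals below 14.

14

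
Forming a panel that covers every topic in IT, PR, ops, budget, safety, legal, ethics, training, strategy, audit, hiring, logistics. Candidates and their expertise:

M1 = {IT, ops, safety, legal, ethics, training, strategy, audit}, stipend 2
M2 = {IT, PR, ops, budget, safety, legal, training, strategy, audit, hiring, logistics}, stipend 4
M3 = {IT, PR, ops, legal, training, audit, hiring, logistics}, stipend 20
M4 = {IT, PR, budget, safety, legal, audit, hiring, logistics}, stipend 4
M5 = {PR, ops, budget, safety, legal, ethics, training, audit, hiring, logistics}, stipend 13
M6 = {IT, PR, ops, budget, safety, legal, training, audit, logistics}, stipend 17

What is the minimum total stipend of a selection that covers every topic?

6

M1, M2 cover every topic at stipend 2 + 4 = 6.
Any cover uses at least 2 members; among all covering selections none totals below 6.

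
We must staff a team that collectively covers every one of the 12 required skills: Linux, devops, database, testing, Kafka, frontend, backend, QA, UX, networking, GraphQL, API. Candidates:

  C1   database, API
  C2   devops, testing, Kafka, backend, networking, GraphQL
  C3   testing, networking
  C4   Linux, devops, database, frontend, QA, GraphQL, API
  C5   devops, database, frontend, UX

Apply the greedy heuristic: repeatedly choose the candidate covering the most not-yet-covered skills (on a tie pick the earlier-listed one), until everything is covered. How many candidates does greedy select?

Pick 1: C4 covers 7 new skills (Linux, devops, database, frontend, QA, GraphQL, API).
Pick 2: C2 covers 4 new skills (testing, Kafka, backend, networking).
Pick 3: C5 covers 1 new skills (UX).
Greedy uses 3 candidates.

3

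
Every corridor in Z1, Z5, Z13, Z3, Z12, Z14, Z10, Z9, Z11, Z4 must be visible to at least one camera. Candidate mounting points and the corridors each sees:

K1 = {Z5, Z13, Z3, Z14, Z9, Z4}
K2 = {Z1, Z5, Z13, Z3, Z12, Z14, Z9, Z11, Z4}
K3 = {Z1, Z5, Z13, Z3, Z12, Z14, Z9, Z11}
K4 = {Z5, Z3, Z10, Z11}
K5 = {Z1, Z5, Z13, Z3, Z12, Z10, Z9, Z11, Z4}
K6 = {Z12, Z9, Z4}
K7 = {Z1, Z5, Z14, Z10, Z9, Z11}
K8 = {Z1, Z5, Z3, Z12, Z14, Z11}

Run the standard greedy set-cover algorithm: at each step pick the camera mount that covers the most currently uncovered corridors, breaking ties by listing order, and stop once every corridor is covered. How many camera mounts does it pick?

2

Pick 1: K2 covers 9 new corridors (Z1, Z5, Z13, Z3, Z12, Z14, Z9, Z11, Z4).
Pick 2: K4 covers 1 new corridors (Z10).
Greedy uses 2 camera mounts.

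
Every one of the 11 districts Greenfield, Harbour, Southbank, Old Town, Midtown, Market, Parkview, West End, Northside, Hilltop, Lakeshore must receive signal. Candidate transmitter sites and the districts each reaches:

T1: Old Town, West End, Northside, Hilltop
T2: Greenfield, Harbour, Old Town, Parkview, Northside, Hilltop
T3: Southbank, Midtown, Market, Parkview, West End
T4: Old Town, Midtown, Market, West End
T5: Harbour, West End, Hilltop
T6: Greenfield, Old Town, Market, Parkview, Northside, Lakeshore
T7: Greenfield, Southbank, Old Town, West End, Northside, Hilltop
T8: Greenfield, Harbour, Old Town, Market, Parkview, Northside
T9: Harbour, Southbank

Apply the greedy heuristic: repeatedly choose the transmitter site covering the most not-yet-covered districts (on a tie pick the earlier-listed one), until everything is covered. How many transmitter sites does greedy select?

Pick 1: T2 covers 6 new districts (Greenfield, Harbour, Old Town, Parkview, Northside, Hilltop).
Pick 2: T3 covers 4 new districts (Southbank, Midtown, Market, West End).
Pick 3: T6 covers 1 new districts (Lakeshore).
Greedy uses 3 transmitter sites.

3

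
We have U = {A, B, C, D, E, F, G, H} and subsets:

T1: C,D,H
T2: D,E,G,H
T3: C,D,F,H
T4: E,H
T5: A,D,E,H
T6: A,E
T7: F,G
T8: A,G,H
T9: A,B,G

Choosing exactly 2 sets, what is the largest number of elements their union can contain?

7

Choosing T3, T9 covers {A, B, C, D, F, G, H} — 7 elements.
No choice of 2 sets does better; here E is left uncovered.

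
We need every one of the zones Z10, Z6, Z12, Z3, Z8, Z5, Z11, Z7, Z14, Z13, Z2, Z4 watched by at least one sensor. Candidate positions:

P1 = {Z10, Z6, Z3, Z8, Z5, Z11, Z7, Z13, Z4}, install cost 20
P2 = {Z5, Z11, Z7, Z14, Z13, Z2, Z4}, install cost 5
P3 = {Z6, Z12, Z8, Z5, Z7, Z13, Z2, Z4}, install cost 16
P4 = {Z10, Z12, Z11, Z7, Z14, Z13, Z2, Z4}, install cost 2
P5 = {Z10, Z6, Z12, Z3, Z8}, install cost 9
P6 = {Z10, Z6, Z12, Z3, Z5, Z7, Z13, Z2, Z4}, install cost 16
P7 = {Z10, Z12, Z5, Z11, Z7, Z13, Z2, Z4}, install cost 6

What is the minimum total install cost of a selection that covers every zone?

14

P2, P5 cover every zone at install cost 5 + 9 = 14.
Any cover uses at least 2 sensor positions; among all covering selections none totals below 14.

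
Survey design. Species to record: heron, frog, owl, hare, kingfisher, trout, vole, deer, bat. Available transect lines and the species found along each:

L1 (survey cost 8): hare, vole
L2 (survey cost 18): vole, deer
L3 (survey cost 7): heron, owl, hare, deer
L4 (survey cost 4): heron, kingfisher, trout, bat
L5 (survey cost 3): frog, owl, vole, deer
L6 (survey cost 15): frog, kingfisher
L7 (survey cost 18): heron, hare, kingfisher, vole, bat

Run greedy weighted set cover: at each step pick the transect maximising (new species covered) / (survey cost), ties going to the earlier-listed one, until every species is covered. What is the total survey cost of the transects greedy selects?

14

Pick 1: L5 adds 4 new (frog, owl, vole, deer) at survey cost 3 (ratio 4/3).
Pick 2: L4 adds 4 new (heron, kingfisher, trout, bat) at survey cost 4 (ratio 4/4).
Pick 3: L3 adds 1 new (hare) at survey cost 7 (ratio 1/7).
Greedy total survey cost: 3 + 4 + 7 = 14.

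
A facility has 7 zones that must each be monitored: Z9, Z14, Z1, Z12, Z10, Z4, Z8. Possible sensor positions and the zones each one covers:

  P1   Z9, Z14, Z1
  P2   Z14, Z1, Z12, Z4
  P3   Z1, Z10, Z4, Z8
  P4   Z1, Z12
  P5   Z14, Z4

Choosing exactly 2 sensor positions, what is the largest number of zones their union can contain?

Choosing P1, P3 covers {Z9, Z14, Z1, Z10, Z4, Z8} — 6 zones.
No choice of 2 sensor positions does better; here Z12 is left uncovered.

6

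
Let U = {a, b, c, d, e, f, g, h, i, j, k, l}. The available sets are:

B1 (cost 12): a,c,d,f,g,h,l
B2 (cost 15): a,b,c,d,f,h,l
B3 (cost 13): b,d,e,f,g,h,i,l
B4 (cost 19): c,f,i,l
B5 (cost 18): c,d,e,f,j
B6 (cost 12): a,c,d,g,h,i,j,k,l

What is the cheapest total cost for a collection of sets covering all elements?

25

B3, B6 cover every element at cost 13 + 12 = 25.
Any cover uses at least 2 sets; among all covering selections none totals below 25.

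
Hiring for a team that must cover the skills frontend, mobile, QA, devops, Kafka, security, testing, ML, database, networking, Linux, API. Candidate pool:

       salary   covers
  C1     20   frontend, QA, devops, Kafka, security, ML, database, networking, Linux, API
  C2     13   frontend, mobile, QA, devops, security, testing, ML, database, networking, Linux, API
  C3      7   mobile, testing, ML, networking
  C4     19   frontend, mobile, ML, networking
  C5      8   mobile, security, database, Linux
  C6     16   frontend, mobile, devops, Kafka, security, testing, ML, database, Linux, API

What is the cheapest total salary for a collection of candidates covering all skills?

27

C1, C3 cover every skill at salary 20 + 7 = 27.
Any cover uses at least 2 candidates; among all covering selections none totals below 27.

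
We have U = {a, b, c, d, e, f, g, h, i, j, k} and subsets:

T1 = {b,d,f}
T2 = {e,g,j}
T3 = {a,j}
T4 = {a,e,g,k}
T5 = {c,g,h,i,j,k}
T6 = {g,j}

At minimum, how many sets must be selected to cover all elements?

3

T1, T4, T5 together cover {a, b, c, d, e, f, g, h, i, j, k} — every element.
No 2 of the 6 sets cover everything (all 15 pairs fall short), so 3 is minimum.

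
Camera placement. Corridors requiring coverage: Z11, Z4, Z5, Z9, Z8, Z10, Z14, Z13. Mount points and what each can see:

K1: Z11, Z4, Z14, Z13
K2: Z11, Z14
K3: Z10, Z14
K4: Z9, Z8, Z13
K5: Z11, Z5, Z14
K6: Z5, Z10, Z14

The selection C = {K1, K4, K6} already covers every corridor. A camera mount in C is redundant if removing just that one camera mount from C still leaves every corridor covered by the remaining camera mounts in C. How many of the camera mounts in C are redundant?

Drop K1: Z11, Z4 uncovered — not redundant.
Drop K4: Z9, Z8 uncovered — not redundant.
Drop K6: Z5, Z10 uncovered — not redundant.
None of the camera mounts in C is redundant.

0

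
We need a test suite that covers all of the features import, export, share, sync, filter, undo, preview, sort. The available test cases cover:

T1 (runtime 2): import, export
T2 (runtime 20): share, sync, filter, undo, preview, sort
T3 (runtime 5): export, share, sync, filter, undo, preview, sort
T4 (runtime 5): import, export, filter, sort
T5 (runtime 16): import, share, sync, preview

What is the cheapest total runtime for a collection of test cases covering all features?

T1, T3 cover every feature at runtime 2 + 5 = 7.
Any cover uses at least 2 test cases; among all covering selections none totals below 7.

7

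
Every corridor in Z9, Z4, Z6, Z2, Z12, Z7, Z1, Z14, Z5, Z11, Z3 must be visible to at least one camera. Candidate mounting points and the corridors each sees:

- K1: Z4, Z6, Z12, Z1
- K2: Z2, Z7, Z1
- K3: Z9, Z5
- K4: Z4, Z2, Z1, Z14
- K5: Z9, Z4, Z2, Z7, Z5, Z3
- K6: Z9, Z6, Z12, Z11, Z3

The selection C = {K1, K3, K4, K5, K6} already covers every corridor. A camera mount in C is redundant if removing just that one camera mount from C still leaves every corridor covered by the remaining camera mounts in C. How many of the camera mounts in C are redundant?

2

Drop K1: the rest still cover every corridor — redundant.
Drop K3: the rest still cover every corridor — redundant.
Drop K4: Z14 uncovered — not redundant.
Drop K5: Z7 uncovered — not redundant.
Drop K6: Z11 uncovered — not redundant.
2 redundant: K1, K3.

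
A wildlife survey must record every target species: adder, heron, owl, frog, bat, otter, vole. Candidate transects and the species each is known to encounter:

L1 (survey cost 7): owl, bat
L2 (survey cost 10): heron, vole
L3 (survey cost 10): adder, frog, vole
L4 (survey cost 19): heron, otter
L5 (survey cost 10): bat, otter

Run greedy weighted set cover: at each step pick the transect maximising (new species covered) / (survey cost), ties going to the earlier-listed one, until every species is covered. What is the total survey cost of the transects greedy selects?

36

Pick 1: L3 adds 3 new (adder, frog, vole) at survey cost 10 (ratio 3/10).
Pick 2: L1 adds 2 new (owl, bat) at survey cost 7 (ratio 2/7).
Pick 3: L4 adds 2 new (heron, otter) at survey cost 19 (ratio 2/19).
Greedy total survey cost: 10 + 7 + 19 = 36.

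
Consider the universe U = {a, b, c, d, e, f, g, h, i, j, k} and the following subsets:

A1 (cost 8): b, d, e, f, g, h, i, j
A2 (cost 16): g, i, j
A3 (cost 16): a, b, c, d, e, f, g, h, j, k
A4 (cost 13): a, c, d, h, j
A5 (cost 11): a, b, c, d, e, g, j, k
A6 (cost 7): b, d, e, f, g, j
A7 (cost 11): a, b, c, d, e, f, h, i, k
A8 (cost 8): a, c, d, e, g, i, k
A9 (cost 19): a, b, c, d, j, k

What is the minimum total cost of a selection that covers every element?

16

A1, A8 cover every element at cost 8 + 8 = 16.
Any cover uses at least 2 sets; among all covering selections none totals below 16.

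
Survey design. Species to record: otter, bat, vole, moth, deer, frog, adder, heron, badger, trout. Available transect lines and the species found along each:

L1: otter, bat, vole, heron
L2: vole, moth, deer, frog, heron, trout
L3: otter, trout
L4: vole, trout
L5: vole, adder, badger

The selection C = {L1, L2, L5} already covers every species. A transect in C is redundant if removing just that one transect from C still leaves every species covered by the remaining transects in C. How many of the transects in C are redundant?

0

Drop L1: otter, bat uncovered — not redundant.
Drop L2: moth, deer, frog, trout uncovered — not redundant.
Drop L5: adder, badger uncovered — not redundant.
None of the transects in C is redundant.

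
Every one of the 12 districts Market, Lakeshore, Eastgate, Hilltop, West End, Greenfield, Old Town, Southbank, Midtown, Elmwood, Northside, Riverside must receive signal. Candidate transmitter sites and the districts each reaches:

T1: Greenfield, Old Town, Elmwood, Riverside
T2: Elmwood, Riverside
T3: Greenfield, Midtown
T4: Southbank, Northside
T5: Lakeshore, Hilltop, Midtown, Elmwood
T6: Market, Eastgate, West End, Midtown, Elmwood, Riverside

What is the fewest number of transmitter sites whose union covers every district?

4

T1, T4, T5, T6 together cover {Market, Lakeshore, Eastgate, Hilltop, West End, Greenfield, Old Town, Southbank, Midtown, Elmwood, Northside, Riverside} — every district.
No 3 of the 6 transmitter sites cover everything (all 20 triples fall short), so 4 is minimum.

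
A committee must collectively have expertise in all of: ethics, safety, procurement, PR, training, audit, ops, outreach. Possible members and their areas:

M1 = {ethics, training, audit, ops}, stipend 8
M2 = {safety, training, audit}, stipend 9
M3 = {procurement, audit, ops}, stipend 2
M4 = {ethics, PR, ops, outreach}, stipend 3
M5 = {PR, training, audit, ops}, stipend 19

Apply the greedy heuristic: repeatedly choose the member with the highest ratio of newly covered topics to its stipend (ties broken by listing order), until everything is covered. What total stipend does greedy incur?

14

Pick 1: M3 adds 3 new (procurement, audit, ops) at stipend 2 (ratio 3/2).
Pick 2: M4 adds 3 new (ethics, PR, outreach) at stipend 3 (ratio 3/3).
Pick 3: M2 adds 2 new (safety, training) at stipend 9 (ratio 2/9).
Greedy total stipend: 2 + 3 + 9 = 14.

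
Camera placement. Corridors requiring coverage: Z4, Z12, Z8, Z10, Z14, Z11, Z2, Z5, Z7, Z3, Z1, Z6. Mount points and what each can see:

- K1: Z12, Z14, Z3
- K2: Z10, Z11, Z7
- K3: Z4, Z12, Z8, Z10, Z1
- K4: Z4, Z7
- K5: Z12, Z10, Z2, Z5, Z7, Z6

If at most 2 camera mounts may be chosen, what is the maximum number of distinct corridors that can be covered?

Choosing K3, K5 covers {Z4, Z12, Z8, Z10, Z2, Z5, Z7, Z1, Z6} — 9 corridors.
No choice of 2 camera mounts does better; here Z14, Z11, Z3 are left uncovered.

9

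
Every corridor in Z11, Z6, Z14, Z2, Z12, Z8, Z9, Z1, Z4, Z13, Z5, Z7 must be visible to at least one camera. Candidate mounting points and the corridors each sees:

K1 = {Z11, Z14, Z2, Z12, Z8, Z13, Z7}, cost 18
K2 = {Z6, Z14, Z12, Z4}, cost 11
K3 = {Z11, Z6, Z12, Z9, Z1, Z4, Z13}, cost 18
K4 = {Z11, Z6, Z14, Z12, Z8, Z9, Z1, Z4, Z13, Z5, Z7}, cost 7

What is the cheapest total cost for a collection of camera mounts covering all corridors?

25

K1, K4 cover every corridor at cost 18 + 7 = 25.
Any cover uses at least 2 camera mounts; among all covering selections none totals below 25.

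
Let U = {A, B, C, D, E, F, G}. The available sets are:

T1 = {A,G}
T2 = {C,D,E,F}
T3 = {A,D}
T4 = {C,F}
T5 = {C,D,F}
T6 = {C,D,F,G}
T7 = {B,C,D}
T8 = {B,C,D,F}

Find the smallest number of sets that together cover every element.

3

T1, T2, T7 together cover {A, B, C, D, E, F, G} — every element.
No 2 of the 8 sets cover everything (all 28 pairs fall short), so 3 is minimum.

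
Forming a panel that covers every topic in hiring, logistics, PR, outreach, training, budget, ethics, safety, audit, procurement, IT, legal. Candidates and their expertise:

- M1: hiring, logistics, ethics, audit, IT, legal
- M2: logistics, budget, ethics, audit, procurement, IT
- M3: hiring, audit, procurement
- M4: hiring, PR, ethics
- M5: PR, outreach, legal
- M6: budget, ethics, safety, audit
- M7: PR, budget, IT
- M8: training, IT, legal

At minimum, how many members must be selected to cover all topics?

M1, M2, M5, M6, M8 together cover {hiring, logistics, PR, outreach, training, budget, ethics, safety, audit, procurement, IT, legal} — every topic.
No 4 of the 8 members cover everything (all 70 size-4 selections fall short), so 5 is minimum.

5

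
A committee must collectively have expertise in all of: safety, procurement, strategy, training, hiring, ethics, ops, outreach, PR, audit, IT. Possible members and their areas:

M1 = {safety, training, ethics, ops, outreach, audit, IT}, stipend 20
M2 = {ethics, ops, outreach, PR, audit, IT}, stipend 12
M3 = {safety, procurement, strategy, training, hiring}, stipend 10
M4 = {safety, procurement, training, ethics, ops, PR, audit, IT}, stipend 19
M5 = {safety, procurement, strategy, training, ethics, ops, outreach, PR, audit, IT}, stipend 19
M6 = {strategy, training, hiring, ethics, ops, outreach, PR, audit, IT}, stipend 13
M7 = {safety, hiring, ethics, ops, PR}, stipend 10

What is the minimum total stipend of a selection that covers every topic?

22

M2, M3 cover every topic at stipend 12 + 10 = 22.
Any cover uses at least 2 members; among all covering selections none totals below 22.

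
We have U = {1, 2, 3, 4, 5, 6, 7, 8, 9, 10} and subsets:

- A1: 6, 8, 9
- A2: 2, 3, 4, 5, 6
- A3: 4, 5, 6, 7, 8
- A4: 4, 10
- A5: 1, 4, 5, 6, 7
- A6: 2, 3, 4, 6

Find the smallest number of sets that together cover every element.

4

A1, A2, A4, A5 together cover {1, 2, 3, 4, 5, 6, 7, 8, 9, 10} — every element.
No 3 of the 6 sets cover everything (all 20 triples fall short), so 4 is minimum.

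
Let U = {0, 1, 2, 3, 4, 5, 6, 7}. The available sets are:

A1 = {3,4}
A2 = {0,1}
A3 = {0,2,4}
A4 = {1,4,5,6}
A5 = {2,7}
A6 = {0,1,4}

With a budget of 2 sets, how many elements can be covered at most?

Choosing A3, A4 covers {0, 1, 2, 4, 5, 6} — 6 elements.
No choice of 2 sets does better; here 3, 7 are left uncovered.

6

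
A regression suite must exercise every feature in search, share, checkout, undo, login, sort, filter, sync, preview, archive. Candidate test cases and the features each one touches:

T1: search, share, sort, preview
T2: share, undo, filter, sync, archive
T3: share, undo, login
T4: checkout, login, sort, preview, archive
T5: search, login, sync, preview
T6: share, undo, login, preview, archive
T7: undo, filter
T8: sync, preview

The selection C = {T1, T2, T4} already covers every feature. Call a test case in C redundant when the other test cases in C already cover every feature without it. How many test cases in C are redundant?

0

Drop T1: search uncovered — not redundant.
Drop T2: undo, filter, sync uncovered — not redundant.
Drop T4: checkout, login uncovered — not redundant.
None of the test cases in C is redundant.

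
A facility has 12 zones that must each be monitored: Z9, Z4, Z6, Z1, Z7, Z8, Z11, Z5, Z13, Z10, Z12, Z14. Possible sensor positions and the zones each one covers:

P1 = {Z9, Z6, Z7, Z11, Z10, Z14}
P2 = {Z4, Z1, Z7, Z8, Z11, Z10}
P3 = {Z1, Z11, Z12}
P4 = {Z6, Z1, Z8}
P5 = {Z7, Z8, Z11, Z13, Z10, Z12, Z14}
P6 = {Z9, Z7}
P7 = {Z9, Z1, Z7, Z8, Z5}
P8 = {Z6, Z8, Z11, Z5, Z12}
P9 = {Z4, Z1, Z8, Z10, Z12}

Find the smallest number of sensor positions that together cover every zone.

P1, P2, P5, P7 together cover {Z9, Z4, Z6, Z1, Z7, Z8, Z11, Z5, Z13, Z10, Z12, Z14} — every zone.
No 3 of the 9 sensor positions cover everything (all 84 triples fall short), so 4 is minimum.

4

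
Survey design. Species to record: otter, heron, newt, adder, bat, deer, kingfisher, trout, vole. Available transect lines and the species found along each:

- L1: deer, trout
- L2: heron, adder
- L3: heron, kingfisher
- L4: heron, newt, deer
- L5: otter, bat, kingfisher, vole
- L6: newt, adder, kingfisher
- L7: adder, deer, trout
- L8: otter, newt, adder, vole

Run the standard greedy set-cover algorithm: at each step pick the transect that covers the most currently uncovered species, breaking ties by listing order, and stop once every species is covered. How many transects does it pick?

3

Pick 1: L5 covers 4 new species (otter, bat, kingfisher, vole).
Pick 2: L4 covers 3 new species (heron, newt, deer).
Pick 3: L7 covers 2 new species (adder, trout).
Greedy uses 3 transects.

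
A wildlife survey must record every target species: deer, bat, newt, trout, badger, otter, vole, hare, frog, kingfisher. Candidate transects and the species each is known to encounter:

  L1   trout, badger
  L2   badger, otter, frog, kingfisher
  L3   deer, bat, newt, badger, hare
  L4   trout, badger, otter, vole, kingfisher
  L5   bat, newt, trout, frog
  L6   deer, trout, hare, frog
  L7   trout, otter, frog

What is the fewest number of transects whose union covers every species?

3

L2, L3, L4 together cover {deer, bat, newt, trout, badger, otter, vole, hare, frog, kingfisher} — every species.
No 2 of the 7 transects cover everything (all 21 pairs fall short), so 3 is minimum.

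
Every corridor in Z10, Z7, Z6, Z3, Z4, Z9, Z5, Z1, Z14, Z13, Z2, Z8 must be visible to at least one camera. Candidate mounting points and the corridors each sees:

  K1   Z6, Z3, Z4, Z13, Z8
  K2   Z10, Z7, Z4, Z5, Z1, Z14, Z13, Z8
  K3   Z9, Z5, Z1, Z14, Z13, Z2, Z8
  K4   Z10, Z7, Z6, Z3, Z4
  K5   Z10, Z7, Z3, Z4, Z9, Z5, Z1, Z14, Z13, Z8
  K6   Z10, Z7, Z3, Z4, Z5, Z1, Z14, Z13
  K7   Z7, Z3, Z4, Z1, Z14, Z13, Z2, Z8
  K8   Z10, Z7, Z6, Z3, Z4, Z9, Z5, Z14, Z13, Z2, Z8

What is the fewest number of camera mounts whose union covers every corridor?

K2, K8 together cover {Z10, Z7, Z6, Z3, Z4, Z9, Z5, Z1, Z14, Z13, Z2, Z8} — every corridor.
No single camera mount contains all 12 corridors, so 2 is optimal.

2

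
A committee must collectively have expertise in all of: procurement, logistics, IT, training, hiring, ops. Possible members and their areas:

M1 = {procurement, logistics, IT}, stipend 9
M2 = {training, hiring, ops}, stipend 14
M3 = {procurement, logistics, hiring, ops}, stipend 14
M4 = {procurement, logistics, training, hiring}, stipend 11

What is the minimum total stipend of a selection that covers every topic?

23

M1, M2 cover every topic at stipend 9 + 14 = 23.
Any cover uses at least 2 members; among all covering selections none totals below 23.
Greedy by coverage-per-stipend would pick M4, M1, M2 for 34 — worse than the optimum 23.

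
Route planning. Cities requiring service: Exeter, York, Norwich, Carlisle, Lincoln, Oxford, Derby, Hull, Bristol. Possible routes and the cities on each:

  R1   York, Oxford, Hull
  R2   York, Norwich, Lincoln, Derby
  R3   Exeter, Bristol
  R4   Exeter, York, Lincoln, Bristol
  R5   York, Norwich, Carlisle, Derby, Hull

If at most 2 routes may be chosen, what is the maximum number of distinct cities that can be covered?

Choosing R4, R5 covers {Exeter, York, Norwich, Carlisle, Lincoln, Derby, Hull, Bristol} — 8 cities.
No choice of 2 routes does better; here Oxford is left uncovered.

8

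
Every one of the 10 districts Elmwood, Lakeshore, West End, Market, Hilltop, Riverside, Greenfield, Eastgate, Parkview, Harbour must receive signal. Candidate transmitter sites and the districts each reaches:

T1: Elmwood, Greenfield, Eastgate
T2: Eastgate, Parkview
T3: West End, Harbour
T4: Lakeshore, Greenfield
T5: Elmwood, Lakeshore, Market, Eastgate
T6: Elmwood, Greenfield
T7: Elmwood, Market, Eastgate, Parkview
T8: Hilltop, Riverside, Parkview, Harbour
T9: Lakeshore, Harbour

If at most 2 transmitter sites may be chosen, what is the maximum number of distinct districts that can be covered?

8

Choosing T5, T8 covers {Elmwood, Lakeshore, Market, Hilltop, Riverside, Eastgate, Parkview, Harbour} — 8 districts.
No choice of 2 transmitter sites does better; here West End, Greenfield are left uncovered.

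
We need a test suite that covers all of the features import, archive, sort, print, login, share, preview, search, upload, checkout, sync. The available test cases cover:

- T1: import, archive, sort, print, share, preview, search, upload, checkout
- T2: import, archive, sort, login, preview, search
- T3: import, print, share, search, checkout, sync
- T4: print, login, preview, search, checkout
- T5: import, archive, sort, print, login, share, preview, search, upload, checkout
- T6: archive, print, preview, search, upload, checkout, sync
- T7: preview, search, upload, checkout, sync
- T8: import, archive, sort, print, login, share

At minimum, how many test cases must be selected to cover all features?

2

T3, T5 together cover {import, archive, sort, print, login, share, preview, search, upload, checkout, sync} — every feature.
No single test case contains all 11 features, so 2 is optimal.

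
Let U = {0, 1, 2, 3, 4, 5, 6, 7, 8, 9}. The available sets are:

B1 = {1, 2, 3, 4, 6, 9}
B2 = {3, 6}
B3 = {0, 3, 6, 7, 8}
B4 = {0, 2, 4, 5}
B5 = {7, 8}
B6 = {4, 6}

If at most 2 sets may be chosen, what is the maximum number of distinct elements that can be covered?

Choosing B1, B3 covers {0, 1, 2, 3, 4, 6, 7, 8, 9} — 9 elements.
No choice of 2 sets does better; here 5 is left uncovered.

9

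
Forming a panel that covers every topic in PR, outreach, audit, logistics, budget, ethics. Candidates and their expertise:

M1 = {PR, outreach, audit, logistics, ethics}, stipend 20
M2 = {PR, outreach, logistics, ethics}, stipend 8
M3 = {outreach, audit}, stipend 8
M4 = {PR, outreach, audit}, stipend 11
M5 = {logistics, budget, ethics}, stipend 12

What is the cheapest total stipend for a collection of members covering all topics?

M4, M5 cover every topic at stipend 11 + 12 = 23.
Any cover uses at least 2 members; among all covering selections none totals below 23.
Greedy by coverage-per-stipend would pick M2, M3, M5 for 28 — worse than the optimum 23.

23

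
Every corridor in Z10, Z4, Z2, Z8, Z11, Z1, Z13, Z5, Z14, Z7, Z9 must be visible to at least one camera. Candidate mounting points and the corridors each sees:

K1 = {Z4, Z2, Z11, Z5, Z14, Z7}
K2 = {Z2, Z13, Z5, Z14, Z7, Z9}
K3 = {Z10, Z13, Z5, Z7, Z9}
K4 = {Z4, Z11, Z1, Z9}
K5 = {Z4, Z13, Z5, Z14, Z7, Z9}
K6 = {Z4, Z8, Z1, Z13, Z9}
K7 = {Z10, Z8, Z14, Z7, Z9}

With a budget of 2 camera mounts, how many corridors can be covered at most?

10

Choosing K1, K6 covers {Z4, Z2, Z8, Z11, Z1, Z13, Z5, Z14, Z7, Z9} — 10 corridors.
No choice of 2 camera mounts does better; here Z10 is left uncovered.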